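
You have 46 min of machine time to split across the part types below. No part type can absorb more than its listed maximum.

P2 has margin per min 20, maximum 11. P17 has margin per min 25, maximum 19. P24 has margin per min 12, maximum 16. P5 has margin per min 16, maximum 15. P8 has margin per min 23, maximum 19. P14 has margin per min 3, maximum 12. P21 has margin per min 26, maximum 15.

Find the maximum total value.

1141

Rank by margin per min: P21 26 > P17 25 > P8 23 > P2 20 > P5 16 > P24 12 > P14 3.
P21: +15 to 15 (cap) → 31 left.
P17 takes 19 to reach its cap of 19 → 12 left.
P8 has room for 19 but only 12 remain, so it gets 12.
Total = 25×19 + 23×12 + 26×15 = 1141.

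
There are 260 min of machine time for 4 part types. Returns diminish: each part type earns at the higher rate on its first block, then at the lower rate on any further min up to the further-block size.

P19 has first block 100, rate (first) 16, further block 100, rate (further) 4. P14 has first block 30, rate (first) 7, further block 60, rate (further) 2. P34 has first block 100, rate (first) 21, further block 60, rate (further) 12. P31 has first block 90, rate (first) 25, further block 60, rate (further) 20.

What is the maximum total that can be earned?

5710

Order all 8 blocks by rate: P31/tier1 25 > P34/tier1 21 > P31/tier2 20 > P19/tier1 16 > P34/tier2 12 > P14/tier1 7 > P19/tier2 4 > P14/tier2 2.
P31 tier1 at 25: fill all 90 — 170 left.
Fill P34 tier1 block (100 at 21) — 70 left.
P31/tier2 (20): +60 — 10 left.
P19/tier1: +10 of 100 at 16; pool empty.
Total = 25×90 + 21×100 + 20×60 + 16×10 = 5710.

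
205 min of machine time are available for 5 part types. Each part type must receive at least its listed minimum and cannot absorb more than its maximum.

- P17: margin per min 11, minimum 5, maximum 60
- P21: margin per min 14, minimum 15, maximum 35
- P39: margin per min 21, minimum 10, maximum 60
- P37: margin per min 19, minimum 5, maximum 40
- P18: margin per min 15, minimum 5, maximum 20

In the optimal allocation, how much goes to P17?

50

Meeting every minimum uses 5+15+10+5+5 = 40 min, leaving 165.
Highest margin per min first: P39 21 > P37 19 > P18 15 > P21 14 > P17 11.
P39: +50 to 60 (cap) → 115 left.
Give P37 35 more to hit its cap of 40 → 80 left.
P18 takes 15 more to reach its cap of 20 → 65 left.
P21 takes 20 more to reach its cap of 35 → 45 left.
P17 has room for 55 more but only 45 remain, so it gets 50.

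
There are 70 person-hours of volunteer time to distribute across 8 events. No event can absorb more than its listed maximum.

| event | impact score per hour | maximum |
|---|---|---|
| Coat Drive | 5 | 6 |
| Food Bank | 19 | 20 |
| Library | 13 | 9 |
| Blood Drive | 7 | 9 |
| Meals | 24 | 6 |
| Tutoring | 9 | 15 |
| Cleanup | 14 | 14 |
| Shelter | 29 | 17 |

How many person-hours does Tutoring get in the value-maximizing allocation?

4

Highest impact score per hour first: Shelter 29 > Meals 24 > Food Bank 19 > Cleanup 14 > Library 13 > Tutoring 9 > Blood Drive 7 > Coat Drive 5.
Give Shelter 17 to hit its cap of 17 — 53 left.
Meals: +6 to 6 (cap) — 47 left.
Give Food Bank 20 to hit its cap of 20 — 27 left.
Cleanup takes 14 to reach its cap of 14 — 13 left.
Library: +9 to 9 (cap) — 4 left.
Tutoring: +4 (room for 15) → 4. Pool exhausted.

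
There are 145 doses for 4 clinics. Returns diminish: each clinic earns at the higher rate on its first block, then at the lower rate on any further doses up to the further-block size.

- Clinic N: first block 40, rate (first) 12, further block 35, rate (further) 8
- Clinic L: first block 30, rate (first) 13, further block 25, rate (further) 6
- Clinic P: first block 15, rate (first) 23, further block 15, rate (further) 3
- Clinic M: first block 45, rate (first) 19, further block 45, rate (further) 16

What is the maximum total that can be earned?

Order all 8 blocks by rate: Clinic P/T1 23 > Clinic M/T1 19 > Clinic M/T2 16 > Clinic L/T1 13 > Clinic N/T1 12 > Clinic N/T2 8 > Clinic L/T2 6 > Clinic P/T2 3.
Clinic P/T1 (23): +15 — 130 left.
Clinic M T1 at 19: fill all 45 — 85 left.
Fill Clinic M T2 block (45 at 16) — 40 left.
Clinic L/T1 (13): +30 — 10 left.
Clinic N T1 at 12: only 10 left, fill 10.
Total = 23×15 + 19×45 + 16×45 + 13×30 + 12×10 = 2430.

2430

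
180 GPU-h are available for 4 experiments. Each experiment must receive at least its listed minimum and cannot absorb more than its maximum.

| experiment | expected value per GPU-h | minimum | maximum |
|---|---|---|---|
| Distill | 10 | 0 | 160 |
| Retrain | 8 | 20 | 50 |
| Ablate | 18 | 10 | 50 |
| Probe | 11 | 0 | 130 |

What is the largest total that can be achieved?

2270

Meeting every minimum uses 0+20+10+0 = 30 GPU-h, leaving 150.
Highest expected value per GPU-h first: Ablate 18 > Probe 11 > Distill 10 > Retrain 8.
Ablate: +40 to 50 (cap) — 110 left.
Probe: +110 (room for 130) → 110. Pool exhausted.
Total = 8×20 + 18×50 + 11×110 = 2270.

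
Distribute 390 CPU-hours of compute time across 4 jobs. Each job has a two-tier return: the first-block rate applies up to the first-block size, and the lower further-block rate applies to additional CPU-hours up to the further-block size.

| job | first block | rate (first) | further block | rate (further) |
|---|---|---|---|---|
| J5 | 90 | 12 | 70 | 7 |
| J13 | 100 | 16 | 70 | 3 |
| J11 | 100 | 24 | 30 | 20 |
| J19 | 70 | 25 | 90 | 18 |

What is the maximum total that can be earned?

Treat each block as its own option and order by rate: J19/T1 25 > J11/T1 24 > J11/T2 20 > J19/T2 18 > J13/T1 16 > J5/T1 12 > J5/T2 7 > J13/T2 3.
J19/T1 (25): +70 ; 320 left.
J11 T1 at 24: fill all 100 ; 220 left.
Fill J11 T2 block (30 at 20) ; 190 left.
Fill J19 T2 block (90 at 18) ; 100 left.
J13/T1 (16): +100 ; 0 left.
Total = 25×70 + 24×100 + 20×30 + 18×90 + 16×100 = 7970.

7970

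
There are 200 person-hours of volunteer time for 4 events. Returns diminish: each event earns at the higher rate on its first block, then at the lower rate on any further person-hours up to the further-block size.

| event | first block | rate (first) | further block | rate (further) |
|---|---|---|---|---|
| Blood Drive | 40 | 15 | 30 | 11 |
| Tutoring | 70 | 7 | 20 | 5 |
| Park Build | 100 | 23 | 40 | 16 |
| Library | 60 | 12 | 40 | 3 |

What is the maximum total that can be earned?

3780

Rank every tier by rate: Park Build/T1 23 > Park Build/T2 16 > Blood Drive/T1 15 > Library/T1 12 > Blood Drive/T2 11 > Tutoring/T1 7 > Tutoring/T2 5 > Library/T2 3.
Park Build T1 at 23: fill all 100 ; 100 left.
Fill Park Build T2 block (40 at 16) ; 60 left.
Blood Drive T1 at 15: fill all 40 ; 20 left.
Library/T1: +20 of 60 at 12; pool empty.
Total = 23×100 + 16×40 + 15×40 + 12×20 = 3780.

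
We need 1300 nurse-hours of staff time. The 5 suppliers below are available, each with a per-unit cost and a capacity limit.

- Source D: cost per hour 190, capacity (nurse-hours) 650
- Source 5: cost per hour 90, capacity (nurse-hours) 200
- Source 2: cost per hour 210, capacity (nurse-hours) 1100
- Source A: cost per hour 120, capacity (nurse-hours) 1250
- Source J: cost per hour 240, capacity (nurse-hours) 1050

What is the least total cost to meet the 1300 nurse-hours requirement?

Cheapest first:
Source 5 at 90: take all 200 nurse-hours ; 1100 still needed.
Source A at 120: take 1100 of its 1250 ; requirement met.
Source D, Source 2, Source J: unused.
Cost = 200×90 + 1100×120 = 150000.

150000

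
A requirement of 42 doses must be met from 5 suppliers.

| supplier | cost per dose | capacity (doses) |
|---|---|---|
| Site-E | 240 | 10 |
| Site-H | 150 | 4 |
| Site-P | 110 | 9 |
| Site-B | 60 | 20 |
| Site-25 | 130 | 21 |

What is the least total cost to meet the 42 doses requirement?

3880

Fill from the cheapest supplier first.
Site-B at 60: take all 20 doses → 22 still needed.
Site-P (110): use full 9 → 13 doses to go.
Site-25 (130): take the remaining 13 → done.
Site-H, Site-E: unused.
Cost = 20×60 + 9×110 + 13×130 = 3880.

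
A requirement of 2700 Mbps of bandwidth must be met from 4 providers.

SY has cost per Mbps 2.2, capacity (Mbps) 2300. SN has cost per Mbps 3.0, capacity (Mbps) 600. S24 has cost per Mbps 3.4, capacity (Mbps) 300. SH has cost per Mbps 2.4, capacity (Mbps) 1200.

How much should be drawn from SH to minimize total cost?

400

Cheapest first:
SY (2.2): use full 2300 ; 400 Mbps to go.
Take 400 from SH at 2.4 to finish.
SN, S24: unused.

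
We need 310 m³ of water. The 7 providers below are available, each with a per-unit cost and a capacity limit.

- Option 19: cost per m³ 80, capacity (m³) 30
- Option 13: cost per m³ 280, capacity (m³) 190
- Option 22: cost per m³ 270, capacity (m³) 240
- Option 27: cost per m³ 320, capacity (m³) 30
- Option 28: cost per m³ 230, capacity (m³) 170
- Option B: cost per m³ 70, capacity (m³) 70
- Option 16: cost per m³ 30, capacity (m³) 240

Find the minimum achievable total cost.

Use providers in increasing cost order.
Option 16 (30): use full 240 → 70 m³ to go.
Option B at 70: take all 70 m³ → 0 still needed.
Option 19, Option 28, Option 22, Option 13, Option 27: unused.
Cost = 240×30 + 70×70 = 12100.

12100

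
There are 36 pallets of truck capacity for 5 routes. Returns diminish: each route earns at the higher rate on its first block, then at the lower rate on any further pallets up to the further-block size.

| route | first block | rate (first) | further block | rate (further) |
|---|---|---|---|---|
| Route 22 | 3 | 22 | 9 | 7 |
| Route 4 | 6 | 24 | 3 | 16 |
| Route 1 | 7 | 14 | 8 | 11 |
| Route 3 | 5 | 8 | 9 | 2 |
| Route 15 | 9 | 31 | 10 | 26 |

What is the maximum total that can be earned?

Rank every tier by rate: Route 15/T1 31 > Route 15/T2 26 > Route 4/T1 24 > Route 22/T1 22 > Route 4/T2 16 > Route 1/T1 14 > Route 1/T2 11 > Route 3/T1 8 > Route 22/T2 7 > Route 3/T2 2.
Fill Route 15 T1 block (9 at 31) → 27 left.
Route 15 T2 at 26: fill all 10 → 17 left.
Route 4/T1 (24): +6 → 11 left.
Route 22/T1 (22): +3 → 8 left.
Fill Route 4 T2 block (3 at 16) → 5 left.
Route 1 T1 at 14: only 5 left, fill 5.
Total = 31×9 + 26×10 + 24×6 + 22×3 + 16×3 + 14×5 = 867.

867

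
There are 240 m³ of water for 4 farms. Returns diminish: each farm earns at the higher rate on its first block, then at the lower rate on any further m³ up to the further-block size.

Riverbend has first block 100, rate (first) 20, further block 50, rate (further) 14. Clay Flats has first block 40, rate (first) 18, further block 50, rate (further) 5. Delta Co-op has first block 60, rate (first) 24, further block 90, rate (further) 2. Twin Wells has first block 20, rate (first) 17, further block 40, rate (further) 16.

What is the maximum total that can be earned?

Treat each block as its own option and order by rate: Delta Co-op/T1 24 > Riverbend/T1 20 > Clay Flats/T1 18 > Twin Wells/T1 17 > Twin Wells/T2 16 > Riverbend/T2 14 > Clay Flats/T2 5 > Delta Co-op/T2 2.
Delta Co-op/T1 (24): +60 — 180 left.
Riverbend T1 at 20: fill all 100 — 80 left.
Clay Flats/T1 (18): +40 — 40 left.
Twin Wells/T1 (17): +20 — 20 left.
20 remain; put them into Twin Wells T2 at 16.
Total = 24×60 + 20×100 + 18×40 + 17×20 + 16×20 = 4820.

4820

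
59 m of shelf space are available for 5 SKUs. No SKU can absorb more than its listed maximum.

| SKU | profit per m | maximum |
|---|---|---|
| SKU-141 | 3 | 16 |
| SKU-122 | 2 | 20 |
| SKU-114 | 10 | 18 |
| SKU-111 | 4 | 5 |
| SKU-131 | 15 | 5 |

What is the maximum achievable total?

Highest profit per m first: SKU-131 15 > SKU-114 10 > SKU-111 4 > SKU-141 3 > SKU-122 2.
SKU-131 takes 5 to reach its cap of 5 → 54 left.
SKU-114: +18 to 18 (cap) → 36 left.
SKU-111 takes 5 to reach its cap of 5 → 31 left.
Give SKU-141 16 to hit its cap of 16 → 15 left.
SKU-122: +15 (room for 20) → 15. Pool exhausted.
Total = 3×16 + 2×15 + 10×18 + 4×5 + 15×5 = 353.

353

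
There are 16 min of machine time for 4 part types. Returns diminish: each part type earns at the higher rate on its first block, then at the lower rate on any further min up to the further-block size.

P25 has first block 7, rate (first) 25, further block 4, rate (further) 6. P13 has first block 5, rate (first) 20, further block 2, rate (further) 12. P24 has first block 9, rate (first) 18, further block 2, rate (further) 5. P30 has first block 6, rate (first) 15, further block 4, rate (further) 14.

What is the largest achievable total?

Order all 8 blocks by rate: P25/T1 25 > P13/T1 20 > P24/T1 18 > P30/T1 15 > P30/T2 14 > P13/T2 12 > P25/T2 6 > P24/T2 5.
P25/T1 (25): +7 ; 9 left.
Fill P13 T1 block (5 at 20) ; 4 left.
P24 T1 at 18: only 4 left, fill 4.
Total = 25×7 + 20×5 + 18×4 = 347.

347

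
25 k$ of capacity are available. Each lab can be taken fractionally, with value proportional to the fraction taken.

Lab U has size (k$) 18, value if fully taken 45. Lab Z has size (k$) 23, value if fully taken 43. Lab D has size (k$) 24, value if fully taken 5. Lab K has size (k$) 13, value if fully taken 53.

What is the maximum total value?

83

Best value per unit of size first: Lab K 53/13≈4.08, Lab U 45/18≈2.5, Lab Z 43/23≈1.87, Lab D 5/24≈0.208.
All 13 k$ of Lab K fit (value 53) — 12 remain.
Only 12 k$ remain; take 12/18 of Lab U for value 45×12/18 = 30.
Total value = 83.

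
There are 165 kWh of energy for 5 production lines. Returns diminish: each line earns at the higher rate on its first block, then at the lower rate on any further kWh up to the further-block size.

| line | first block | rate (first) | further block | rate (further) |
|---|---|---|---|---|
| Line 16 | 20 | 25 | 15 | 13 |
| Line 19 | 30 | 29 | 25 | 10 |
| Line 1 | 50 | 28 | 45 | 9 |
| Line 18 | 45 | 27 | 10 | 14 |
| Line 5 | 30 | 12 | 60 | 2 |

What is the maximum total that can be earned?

4255

Rank every tier by rate: Line 19/first 29 > Line 1/first 28 > Line 18/first 27 > Line 16/first 25 > Line 18/second 14 > Line 16/second 13 > Line 5/first 12 > Line 19/second 10 > Line 1/second 9 > Line 5/second 2.
Line 19/first (29): +30 ; 135 left.
Fill Line 1 first block (50 at 28) ; 85 left.
Line 18/first (27): +45 ; 40 left.
Line 16 first at 25: fill all 20 ; 20 left.
Line 18/second (14): +10 ; 10 left.
10 remain; put them into Line 16 second at 13.
Total = 29×30 + 28×50 + 27×45 + 25×20 + 14×10 + 13×10 = 4255.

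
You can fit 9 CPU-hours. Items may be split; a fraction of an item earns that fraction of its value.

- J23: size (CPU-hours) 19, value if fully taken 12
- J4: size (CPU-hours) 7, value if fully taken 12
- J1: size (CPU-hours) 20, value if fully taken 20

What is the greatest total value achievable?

Best value per unit of size first: J4 12/7≈1.71, J1 20/20≈1, J23 12/19≈0.632.
All 7 CPU-hours of J4 fit (value 12) ; 2 remain.
2 CPU-hours left: a 2/20 share of J1 gives 20×2/20 = 2.
Total value = 14.

14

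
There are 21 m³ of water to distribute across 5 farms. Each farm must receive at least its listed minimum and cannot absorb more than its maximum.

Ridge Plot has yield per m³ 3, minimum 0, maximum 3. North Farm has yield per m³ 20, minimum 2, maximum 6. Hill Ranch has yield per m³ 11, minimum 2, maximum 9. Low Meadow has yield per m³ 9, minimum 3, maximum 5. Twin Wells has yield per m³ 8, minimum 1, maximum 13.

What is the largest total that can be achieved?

Meeting every minimum uses 0+2+2+3+1 = 8 m³, leaving 13.
Highest yield per m³ first: North Farm 20 > Hill Ranch 11 > Low Meadow 9 > Twin Wells 8 > Ridge Plot 3.
North Farm: +4 to 6 (cap) — 9 left.
Give Hill Ranch 7 more to hit its cap of 9 — 2 left.
Give Low Meadow 2 more to hit its cap of 5 — 0 left.
Total = 20×6 + 11×9 + 9×5 + 8×1 = 272.

272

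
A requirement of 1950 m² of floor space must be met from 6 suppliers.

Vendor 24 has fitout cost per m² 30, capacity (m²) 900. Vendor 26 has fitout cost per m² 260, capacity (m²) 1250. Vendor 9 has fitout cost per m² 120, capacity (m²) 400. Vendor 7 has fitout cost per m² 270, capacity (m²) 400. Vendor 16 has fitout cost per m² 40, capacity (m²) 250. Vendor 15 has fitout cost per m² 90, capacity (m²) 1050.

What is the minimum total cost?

Cheapest first:
Vendor 24 at 30: take all 900 m² — 1050 still needed.
Vendor 16 (40): use full 250 — 800 m² to go.
Vendor 15 (90): take the remaining 800 — done.
Vendor 9, Vendor 26, Vendor 7: unused.
Cost = 900×30 + 250×40 + 800×90 = 109000.

109000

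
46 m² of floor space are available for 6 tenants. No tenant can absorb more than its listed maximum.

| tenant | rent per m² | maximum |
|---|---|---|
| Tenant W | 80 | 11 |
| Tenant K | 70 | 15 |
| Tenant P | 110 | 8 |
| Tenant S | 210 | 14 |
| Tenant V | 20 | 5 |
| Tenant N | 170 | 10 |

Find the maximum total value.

Order the tenants by rent per m²: Tenant S 210 > Tenant N 170 > Tenant P 110 > Tenant W 80 > Tenant K 70 > Tenant V 20.
Tenant S takes 14 to reach its cap of 14 — 32 left.
Tenant N: +10 to 10 (cap) — 22 left.
Give Tenant P 8 to hit its cap of 8 — 14 left.
Tenant W: +11 to 11 (cap) — 3 left.
Tenant K has room for 15 but only 3 remain, so it gets 3.
Total = 80×11 + 70×3 + 110×8 + 210×14 + 170×10 = 6610.

6610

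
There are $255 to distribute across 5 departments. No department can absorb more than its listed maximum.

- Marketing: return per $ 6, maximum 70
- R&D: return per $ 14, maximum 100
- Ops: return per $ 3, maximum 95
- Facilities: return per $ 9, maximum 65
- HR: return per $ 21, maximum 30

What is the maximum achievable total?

2975

Order the departments by return per $: HR 21 > R&D 14 > Facilities 9 > Marketing 6 > Ops 3.
HR: +30 to 30 (cap) ; 225 left.
R&D takes 100 to reach its cap of 100 ; 125 left.
Facilities: +65 to 65 (cap) ; 60 left.
Marketing has room for 70 but only 60 remain, so it gets 60.
Total = 6×60 + 14×100 + 9×65 + 21×30 = 2975.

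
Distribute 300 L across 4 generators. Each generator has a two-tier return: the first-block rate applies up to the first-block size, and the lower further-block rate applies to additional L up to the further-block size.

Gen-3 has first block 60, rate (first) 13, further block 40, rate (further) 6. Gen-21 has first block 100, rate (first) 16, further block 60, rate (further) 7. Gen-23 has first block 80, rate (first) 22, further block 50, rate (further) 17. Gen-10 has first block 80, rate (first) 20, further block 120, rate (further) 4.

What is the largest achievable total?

Order all 8 blocks by rate: Gen-23/first 22 > Gen-10/first 20 > Gen-23/second 17 > Gen-21/first 16 > Gen-3/first 13 > Gen-21/second 7 > Gen-3/second 6 > Gen-10/second 4.
Gen-23 first at 22: fill all 80 ; 220 left.
Gen-10 first at 20: fill all 80 ; 140 left.
Gen-23 second at 17: fill all 50 ; 90 left.
Gen-21/first: +90 of 100 at 16; pool empty.
Total = 22×80 + 20×80 + 17×50 + 16×90 = 5650.

5650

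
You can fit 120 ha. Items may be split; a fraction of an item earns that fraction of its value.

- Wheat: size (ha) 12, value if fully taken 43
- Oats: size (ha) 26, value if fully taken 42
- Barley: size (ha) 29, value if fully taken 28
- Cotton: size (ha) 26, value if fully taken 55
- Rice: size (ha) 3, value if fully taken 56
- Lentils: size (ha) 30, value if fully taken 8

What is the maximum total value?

Best value per unit of size first: Rice 56/3≈18.7, Wheat 43/12≈3.58, Cotton 55/26≈2.12, Oats 42/26≈1.62, Barley 28/29≈0.966, Lentils 8/30≈0.267.
Take all of Rice (3 ha, value 56) — 117 ha left.
Wheat: take in full, 12 ha for value 43 — 105 left.
All 26 ha of Cotton fit (value 55) — 79 remain.
All 26 ha of Oats fit (value 42) — 53 remain.
Take all of Barley (29 ha, value 28) — 24 ha left.
Only 24 ha remain; take 24/30 of Lentils for value 8×24/30 = 6.4.
Total value = 230.4.

230.4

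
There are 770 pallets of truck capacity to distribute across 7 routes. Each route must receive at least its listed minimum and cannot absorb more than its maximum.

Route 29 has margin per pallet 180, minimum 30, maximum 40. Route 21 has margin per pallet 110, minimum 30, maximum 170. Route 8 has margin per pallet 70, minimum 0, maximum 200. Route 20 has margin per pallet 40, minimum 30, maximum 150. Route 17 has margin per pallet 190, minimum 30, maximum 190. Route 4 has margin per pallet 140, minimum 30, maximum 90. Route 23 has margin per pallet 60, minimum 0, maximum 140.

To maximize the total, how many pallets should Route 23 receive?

50

Meeting every minimum uses 30+30+0+30+30+30+0 = 150 pallets, leaving 620.
Order the routes by margin per pallet: Route 17 190 > Route 29 180 > Route 4 140 > Route 21 110 > Route 8 70 > Route 23 60 > Route 20 40.
Give Route 17 160 more to hit its cap of 190 → 460 left.
Give Route 29 10 more to hit its cap of 40 → 450 left.
Give Route 4 60 more to hit its cap of 90 → 390 left.
Route 21 takes 140 more to reach its cap of 170 → 250 left.
Route 8 takes 200 more to reach its cap of 200 → 50 left.
Route 23 has room for 140 more but only 50 remain, so it gets 50.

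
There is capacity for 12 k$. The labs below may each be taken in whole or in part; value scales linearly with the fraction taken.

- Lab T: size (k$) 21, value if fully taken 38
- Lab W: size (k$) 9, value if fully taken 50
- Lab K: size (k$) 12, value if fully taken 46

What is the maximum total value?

Rank by value-to-size ratio: Lab W 50/9≈5.56, Lab K 46/12≈3.83, Lab T 38/21≈1.81.
Take all of Lab W (9 k$, value 50) → 3 k$ left.
Fill the last 3 k$ with part of Lab K: 3/12 of it earns 11.5.
Total value = 61.5.

61.5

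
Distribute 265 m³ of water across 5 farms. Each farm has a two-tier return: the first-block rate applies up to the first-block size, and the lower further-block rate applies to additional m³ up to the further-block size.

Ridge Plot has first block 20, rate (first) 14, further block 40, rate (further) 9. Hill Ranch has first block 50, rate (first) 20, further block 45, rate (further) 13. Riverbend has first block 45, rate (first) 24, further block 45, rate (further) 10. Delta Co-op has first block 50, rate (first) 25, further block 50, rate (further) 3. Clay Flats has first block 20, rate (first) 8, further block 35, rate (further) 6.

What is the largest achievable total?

Rank every tier by rate: Delta Co-op/tier1 25 > Riverbend/tier1 24 > Hill Ranch/tier1 20 > Ridge Plot/tier1 14 > Hill Ranch/tier2 13 > Riverbend/tier2 10 > Ridge Plot/tier2 9 > Clay Flats/tier1 8 > Clay Flats/tier2 6 > Delta Co-op/tier2 3.
Delta Co-op tier1 at 25: fill all 50 ; 215 left.
Riverbend tier1 at 24: fill all 45 ; 170 left.
Hill Ranch/tier1 (20): +50 ; 120 left.
Ridge Plot/tier1 (14): +20 ; 100 left.
Fill Hill Ranch tier2 block (45 at 13) ; 55 left.
Fill Riverbend tier2 block (45 at 10) ; 10 left.
10 remain; put them into Ridge Plot tier2 at 9.
Total = 25×50 + 24×45 + 20×50 + 14×20 + 13×45 + 10×45 + 9×10 = 4735.

4735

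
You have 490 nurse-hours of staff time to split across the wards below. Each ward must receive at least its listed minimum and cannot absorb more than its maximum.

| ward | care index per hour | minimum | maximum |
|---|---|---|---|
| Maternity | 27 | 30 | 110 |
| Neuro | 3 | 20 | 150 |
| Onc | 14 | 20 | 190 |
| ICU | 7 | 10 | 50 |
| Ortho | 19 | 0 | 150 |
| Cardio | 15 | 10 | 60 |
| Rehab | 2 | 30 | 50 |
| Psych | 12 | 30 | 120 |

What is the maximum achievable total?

8390

Meeting every minimum uses 30+20+20+10+0+10+30+30 = 150 nurse-hours, leaving 340.
Order the wards by care index per hour: Maternity 27 > Ortho 19 > Cardio 15 > Onc 14 > Psych 12 > ICU 7 > Neuro 3 > Rehab 2.
Maternity takes 80 more to reach its cap of 110 — 260 left.
Ortho: +150 to 150 (cap) — 110 left.
Cardio takes 50 more to reach its cap of 60 — 60 left.
Only 60 left; Onc takes them to reach 80.
Total = 27×110 + 3×20 + 14×80 + 7×10 + 19×150 + 15×60 + 2×30 + 12×30 = 8390.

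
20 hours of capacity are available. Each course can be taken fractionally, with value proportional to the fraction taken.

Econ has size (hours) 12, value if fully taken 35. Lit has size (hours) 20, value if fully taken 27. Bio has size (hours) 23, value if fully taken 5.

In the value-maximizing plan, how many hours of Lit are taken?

8

Sort by value density: Econ 35/12≈2.92, Lit 27/20≈1.35, Bio 5/23≈0.217.
All 12 hours of Econ fit (value 35) — 8 remain.
8 hours left: a 8/20 share of Lit gives 27×8/20 = 10.8.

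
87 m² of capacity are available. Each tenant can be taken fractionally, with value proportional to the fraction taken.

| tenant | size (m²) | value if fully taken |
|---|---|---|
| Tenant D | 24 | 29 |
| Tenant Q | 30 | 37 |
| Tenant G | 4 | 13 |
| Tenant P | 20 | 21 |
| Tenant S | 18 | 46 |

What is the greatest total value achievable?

136.55

Sort by value density: Tenant G 13/4≈3.25, Tenant S 46/18≈2.56, Tenant Q 37/30≈1.23, Tenant D 29/24≈1.21, Tenant P 21/20≈1.05.
All 4 m² of Tenant G fit (value 13) ; 83 remain.
Tenant S: take in full, 18 m² for value 46 ; 65 left.
Take all of Tenant Q (30 m², value 37) ; 35 m² left.
All 24 m² of Tenant D fit (value 29) ; 11 remain.
Only 11 m² remain; take 11/20 of Tenant P for value 21×11/20 = 11.55.
Total value = 136.55.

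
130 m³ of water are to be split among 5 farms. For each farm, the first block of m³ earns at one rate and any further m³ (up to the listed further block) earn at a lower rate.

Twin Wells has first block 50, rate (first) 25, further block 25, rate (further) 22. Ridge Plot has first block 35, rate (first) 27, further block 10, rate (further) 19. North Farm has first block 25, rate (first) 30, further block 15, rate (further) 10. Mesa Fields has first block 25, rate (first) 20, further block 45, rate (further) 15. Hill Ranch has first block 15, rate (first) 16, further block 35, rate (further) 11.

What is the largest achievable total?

Rank every tier by rate: North Farm/first 30 > Ridge Plot/first 27 > Twin Wells/first 25 > Twin Wells/second 22 > Mesa Fields/first 20 > Ridge Plot/second 19 > Hill Ranch/first 16 > Mesa Fields/second 15 > Hill Ranch/second 11 > North Farm/second 10.
North Farm first at 30: fill all 25 → 105 left.
Ridge Plot first at 27: fill all 35 → 70 left.
Fill Twin Wells first block (50 at 25) → 20 left.
Twin Wells second at 22: only 20 left, fill 20.
Total = 30×25 + 27×35 + 25×50 + 22×20 = 3385.

3385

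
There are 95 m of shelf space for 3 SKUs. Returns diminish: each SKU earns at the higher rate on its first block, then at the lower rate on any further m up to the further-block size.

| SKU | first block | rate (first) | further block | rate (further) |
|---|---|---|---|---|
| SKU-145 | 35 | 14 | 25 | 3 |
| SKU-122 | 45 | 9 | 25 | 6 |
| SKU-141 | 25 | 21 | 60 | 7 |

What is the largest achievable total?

1330

Treat each block as its own option and order by rate: SKU-141/first 21 > SKU-145/first 14 > SKU-122/first 9 > SKU-141/second 7 > SKU-122/second 6 > SKU-145/second 3.
SKU-141/first (21): +25 → 70 left.
SKU-145/first (14): +35 → 35 left.
SKU-122 first at 9: only 35 left, fill 35.
Total = 21×25 + 14×35 + 9×35 = 1330.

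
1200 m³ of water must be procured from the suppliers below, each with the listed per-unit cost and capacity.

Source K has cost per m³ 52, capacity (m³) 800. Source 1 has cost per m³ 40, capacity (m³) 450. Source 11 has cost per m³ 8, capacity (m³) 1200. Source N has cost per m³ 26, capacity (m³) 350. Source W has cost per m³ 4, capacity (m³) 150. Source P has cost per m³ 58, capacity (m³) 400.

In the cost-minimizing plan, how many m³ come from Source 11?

1050

Cheapest first:
Take 150 from Source W at 4 → need 1050 more.
Source 11 (8): take the remaining 1050 → done.
Source N, Source 1, Source K, Source P: unused.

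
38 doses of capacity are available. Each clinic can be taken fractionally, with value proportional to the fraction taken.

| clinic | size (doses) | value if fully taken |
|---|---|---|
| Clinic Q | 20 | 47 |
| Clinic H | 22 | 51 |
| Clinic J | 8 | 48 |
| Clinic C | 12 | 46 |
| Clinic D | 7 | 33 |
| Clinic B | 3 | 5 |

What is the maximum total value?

152.85

Rank by value-to-size ratio: Clinic J 48/8≈6, Clinic D 33/7≈4.71, Clinic C 46/12≈3.83, Clinic Q 47/20≈2.35, Clinic H 51/22≈2.32, Clinic B 5/3≈1.67.
Clinic J: take in full, 8 doses for value 48 ; 30 left.
Take all of Clinic D (7 doses, value 33) ; 23 doses left.
All 12 doses of Clinic C fit (value 46) ; 11 remain.
Fill the last 11 doses with part of Clinic Q: 11/20 of it earns 25.85.
Total value = 152.85.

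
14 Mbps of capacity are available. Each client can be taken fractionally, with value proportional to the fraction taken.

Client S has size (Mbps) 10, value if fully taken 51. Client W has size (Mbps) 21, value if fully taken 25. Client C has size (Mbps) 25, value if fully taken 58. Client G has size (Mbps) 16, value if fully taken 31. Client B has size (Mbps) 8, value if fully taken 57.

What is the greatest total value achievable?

Best value per unit of size first: Client B 57/8≈7.12, Client S 51/10≈5.1, Client C 58/25≈2.32, Client G 31/16≈1.94, Client W 25/21≈1.19.
Take all of Client B (8 Mbps, value 57) → 6 Mbps left.
Fill the last 6 Mbps with part of Client S: 6/10 of it earns 30.6.
Total value = 87.6.

87.6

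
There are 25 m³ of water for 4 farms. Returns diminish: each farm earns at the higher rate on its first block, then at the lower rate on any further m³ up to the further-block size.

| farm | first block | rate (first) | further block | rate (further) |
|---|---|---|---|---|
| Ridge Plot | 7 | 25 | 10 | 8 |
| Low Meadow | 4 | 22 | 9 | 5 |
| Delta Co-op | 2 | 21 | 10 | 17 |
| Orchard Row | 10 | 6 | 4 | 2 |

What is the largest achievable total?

491

Order all 8 blocks by rate: Ridge Plot/T1 25 > Low Meadow/T1 22 > Delta Co-op/T1 21 > Delta Co-op/T2 17 > Ridge Plot/T2 8 > Orchard Row/T1 6 > Low Meadow/T2 5 > Orchard Row/T2 2.
Ridge Plot T1 at 25: fill all 7 — 18 left.
Fill Low Meadow T1 block (4 at 22) — 14 left.
Fill Delta Co-op T1 block (2 at 21) — 12 left.
Delta Co-op/T2 (17): +10 — 2 left.
2 remain; put them into Ridge Plot T2 at 8.
Total = 25×7 + 22×4 + 21×2 + 17×10 + 8×2 = 491.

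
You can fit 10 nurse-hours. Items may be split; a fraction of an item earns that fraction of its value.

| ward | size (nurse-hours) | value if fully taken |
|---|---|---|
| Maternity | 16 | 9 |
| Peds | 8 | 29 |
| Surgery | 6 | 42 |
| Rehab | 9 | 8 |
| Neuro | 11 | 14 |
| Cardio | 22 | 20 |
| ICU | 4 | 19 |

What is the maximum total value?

Sort by value density: Surgery 42/6≈7, ICU 19/4≈4.75, Peds 29/8≈3.62, Neuro 14/11≈1.27, Cardio 20/22≈0.909, Rehab 8/9≈0.889, Maternity 9/16≈0.562.
Surgery: take in full, 6 nurse-hours for value 42 — 4 left.
Take all of ICU (4 nurse-hours, value 19) — 0 nurse-hours left.
Total value = 61.

61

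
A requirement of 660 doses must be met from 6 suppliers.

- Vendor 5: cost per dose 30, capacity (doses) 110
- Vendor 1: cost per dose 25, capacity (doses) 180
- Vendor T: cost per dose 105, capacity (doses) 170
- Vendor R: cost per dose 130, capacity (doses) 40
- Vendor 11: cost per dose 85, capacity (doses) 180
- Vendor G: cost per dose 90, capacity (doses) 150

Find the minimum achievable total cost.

40800

Fill from the cheapest supplier first.
Vendor 1 (25): use full 180 — 480 doses to go.
Take 110 from Vendor 5 at 30 — need 370 more.
Vendor 11 (85): use full 180 — 190 doses to go.
Vendor G (90): use full 150 — 40 doses to go.
Take 40 from Vendor T at 105 to finish.
Vendor R: unused.
Cost = 180×25 + 110×30 + 180×85 + 150×90 + 40×105 = 40800.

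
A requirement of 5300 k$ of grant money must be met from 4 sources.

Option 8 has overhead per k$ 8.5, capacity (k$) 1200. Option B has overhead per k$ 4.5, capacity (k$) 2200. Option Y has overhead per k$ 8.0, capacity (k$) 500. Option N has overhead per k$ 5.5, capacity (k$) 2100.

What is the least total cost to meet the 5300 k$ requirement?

Cheapest first:
Option B at 4.5: take all 2200 k$ → 3100 still needed.
Option N at 5.5: take all 2100 k$ → 1000 still needed.
Take 500 from Option Y at 8.0 → need 500 more.
Option 8 (8.5): take the remaining 500 → done.
Cost = 2200×4.5 + 2100×5.5 + 500×8.0 + 500×8.5 = 29700.

29700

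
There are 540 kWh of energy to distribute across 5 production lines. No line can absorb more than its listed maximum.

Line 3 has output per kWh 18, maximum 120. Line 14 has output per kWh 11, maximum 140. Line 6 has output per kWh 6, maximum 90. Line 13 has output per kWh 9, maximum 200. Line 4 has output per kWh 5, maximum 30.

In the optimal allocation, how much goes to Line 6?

80

Order the production lines by output per kWh: Line 3 18 > Line 14 11 > Line 13 9 > Line 6 6 > Line 4 5.
Line 3 takes 120 to reach its cap of 120 ; 420 left.
Give Line 14 140 to hit its cap of 140 ; 280 left.
Give Line 13 200 to hit its cap of 200 ; 80 left.
Only 80 left; Line 6 takes them to reach 80.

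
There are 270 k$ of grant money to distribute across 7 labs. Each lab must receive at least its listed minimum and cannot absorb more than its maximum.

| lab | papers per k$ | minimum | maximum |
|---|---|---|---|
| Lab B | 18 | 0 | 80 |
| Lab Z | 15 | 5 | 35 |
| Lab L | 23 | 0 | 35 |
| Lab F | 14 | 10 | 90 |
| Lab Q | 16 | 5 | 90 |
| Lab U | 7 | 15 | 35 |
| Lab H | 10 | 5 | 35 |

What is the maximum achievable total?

Meeting every minimum uses 0+5+0+10+5+15+5 = 40 k$, leaving 230.
Order the labs by papers per k$: Lab L 23 > Lab B 18 > Lab Q 16 > Lab Z 15 > Lab F 14 > Lab H 10 > Lab U 7.
Give Lab L 35 more to hit its cap of 35 → 195 left.
Give Lab B 80 more to hit its cap of 80 → 115 left.
Lab Q: +85 to 90 (cap) → 30 left.
Give Lab Z 30 more to hit its cap of 35 → 0 left.
Total = 18×80 + 15×35 + 23×35 + 14×10 + 16×90 + 7×15 + 10×5 = 4505.

4505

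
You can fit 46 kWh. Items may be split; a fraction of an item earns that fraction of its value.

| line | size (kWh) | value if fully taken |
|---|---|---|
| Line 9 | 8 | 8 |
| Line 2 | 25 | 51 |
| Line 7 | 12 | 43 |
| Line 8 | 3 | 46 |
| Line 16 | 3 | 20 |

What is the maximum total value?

163

Rank by value-to-size ratio: Line 8 46/3≈15.3, Line 16 20/3≈6.67, Line 7 43/12≈3.58, Line 2 51/25≈2.04, Line 9 8/8≈1.
Line 8: take in full, 3 kWh for value 46 — 43 left.
Take all of Line 16 (3 kWh, value 20) — 40 kWh left.
All 12 kWh of Line 7 fit (value 43) — 28 remain.
Line 2: take in full, 25 kWh for value 51 — 3 left.
Fill the last 3 kWh with part of Line 9: 3/8 of it earns 3.
Total value = 163.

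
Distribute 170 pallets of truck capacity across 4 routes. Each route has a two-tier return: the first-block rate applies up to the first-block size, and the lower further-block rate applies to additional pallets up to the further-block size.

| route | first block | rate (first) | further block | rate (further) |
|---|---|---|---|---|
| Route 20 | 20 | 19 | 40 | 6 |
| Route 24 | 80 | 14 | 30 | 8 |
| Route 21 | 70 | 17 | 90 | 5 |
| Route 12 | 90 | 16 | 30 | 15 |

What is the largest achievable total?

Rank every tier by rate: Route 20/T1 19 > Route 21/T1 17 > Route 12/T1 16 > Route 12/T2 15 > Route 24/T1 14 > Route 24/T2 8 > Route 20/T2 6 > Route 21/T2 5.
Fill Route 20 T1 block (20 at 19) → 150 left.
Fill Route 21 T1 block (70 at 17) → 80 left.
80 remain; put them into Route 12 T1 at 16.
Total = 19×20 + 17×70 + 16×80 = 2850.

2850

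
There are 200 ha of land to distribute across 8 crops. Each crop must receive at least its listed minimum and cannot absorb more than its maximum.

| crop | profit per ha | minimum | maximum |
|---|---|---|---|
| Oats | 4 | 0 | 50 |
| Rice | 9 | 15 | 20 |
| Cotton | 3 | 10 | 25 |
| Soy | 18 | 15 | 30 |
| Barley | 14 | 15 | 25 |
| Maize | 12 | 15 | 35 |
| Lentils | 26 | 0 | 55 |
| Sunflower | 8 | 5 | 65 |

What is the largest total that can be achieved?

Meeting every minimum uses 0+15+10+15+15+15+0+5 = 75 ha, leaving 125.
Rank by profit per ha: Lentils 26 > Soy 18 > Barley 14 > Maize 12 > Rice 9 > Sunflower 8 > Oats 4 > Cotton 3.
Give Lentils 55 more to hit its cap of 55 → 70 left.
Soy takes 15 more to reach its cap of 30 → 55 left.
Barley: +10 to 25 (cap) → 45 left.
Give Maize 20 more to hit its cap of 35 → 25 left.
Give Rice 5 more to hit its cap of 20 → 20 left.
Sunflower: +20 (room for 60) → 25. Pool exhausted.
Total = 9×20 + 3×10 + 18×30 + 14×25 + 12×35 + 26×55 + 8×25 = 3150.

3150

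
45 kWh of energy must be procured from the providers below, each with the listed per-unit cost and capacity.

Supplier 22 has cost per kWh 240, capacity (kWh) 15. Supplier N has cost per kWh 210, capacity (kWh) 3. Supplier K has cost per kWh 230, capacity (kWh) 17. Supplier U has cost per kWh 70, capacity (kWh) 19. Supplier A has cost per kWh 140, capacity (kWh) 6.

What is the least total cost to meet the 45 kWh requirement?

Fill from the cheapest provider first.
Supplier U at 70: take all 19 kWh → 26 still needed.
Supplier A at 140: take all 6 kWh → 20 still needed.
Supplier N at 210: take all 3 kWh → 17 still needed.
Supplier K (230): use full 17 → 0 kWh to go.
Supplier 22: unused.
Cost = 19×70 + 6×140 + 3×210 + 17×230 = 6710.

6710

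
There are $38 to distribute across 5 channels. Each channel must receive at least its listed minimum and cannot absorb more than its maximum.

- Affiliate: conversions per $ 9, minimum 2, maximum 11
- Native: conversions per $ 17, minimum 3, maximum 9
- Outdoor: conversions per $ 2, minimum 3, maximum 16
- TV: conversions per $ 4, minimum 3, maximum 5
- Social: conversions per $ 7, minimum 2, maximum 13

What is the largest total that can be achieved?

Meeting every minimum uses 2+3+3+3+2 = 13 $, leaving 25.
Rank by conversions per $: Native 17 > Affiliate 9 > Social 7 > TV 4 > Outdoor 2.
Give Native 6 more to hit its cap of 9 → 19 left.
Affiliate: +9 to 11 (cap) → 10 left.
Social has room for 11 more but only 10 remain, so it gets 12.
Total = 9×11 + 17×9 + 2×3 + 4×3 + 7×12 = 354.

354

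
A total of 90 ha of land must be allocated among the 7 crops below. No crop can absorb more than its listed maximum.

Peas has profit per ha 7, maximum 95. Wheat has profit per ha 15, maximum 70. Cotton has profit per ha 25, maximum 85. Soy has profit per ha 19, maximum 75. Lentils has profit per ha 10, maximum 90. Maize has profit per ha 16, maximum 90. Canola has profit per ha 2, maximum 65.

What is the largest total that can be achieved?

2220

Rank by profit per ha: Cotton 25 > Soy 19 > Maize 16 > Wheat 15 > Lentils 10 > Peas 7 > Canola 2.
Cotton takes 85 to reach its cap of 85 ; 5 left.
Soy has room for 75 but only 5 remain, so it gets 5.
Total = 25×85 + 19×5 = 2220.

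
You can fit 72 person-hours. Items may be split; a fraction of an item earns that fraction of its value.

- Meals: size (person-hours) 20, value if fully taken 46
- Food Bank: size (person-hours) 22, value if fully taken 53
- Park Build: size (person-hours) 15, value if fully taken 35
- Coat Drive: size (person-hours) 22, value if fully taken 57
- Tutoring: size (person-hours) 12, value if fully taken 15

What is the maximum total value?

174.9

Rank by value-to-size ratio: Coat Drive 57/22≈2.59, Food Bank 53/22≈2.41, Park Build 35/15≈2.33, Meals 46/20≈2.3, Tutoring 15/12≈1.25.
All 22 person-hours of Coat Drive fit (value 57) — 50 remain.
Take all of Food Bank (22 person-hours, value 53) — 28 person-hours left.
All 15 person-hours of Park Build fit (value 35) — 13 remain.
Only 13 person-hours remain; take 13/20 of Meals for value 46×13/20 = 29.9.
Total value = 174.9.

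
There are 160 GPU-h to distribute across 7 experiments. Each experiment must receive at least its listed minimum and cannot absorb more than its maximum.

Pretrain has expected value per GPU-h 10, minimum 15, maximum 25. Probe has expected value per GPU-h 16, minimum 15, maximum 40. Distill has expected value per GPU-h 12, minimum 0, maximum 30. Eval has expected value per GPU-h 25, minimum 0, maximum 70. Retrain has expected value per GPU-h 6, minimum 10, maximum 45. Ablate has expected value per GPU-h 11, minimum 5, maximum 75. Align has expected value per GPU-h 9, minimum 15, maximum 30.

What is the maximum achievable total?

Meeting every minimum uses 15+15+0+0+10+5+15 = 60 GPU-h, leaving 100.
Rank by expected value per GPU-h: Eval 25 > Probe 16 > Distill 12 > Ablate 11 > Pretrain 10 > Align 9 > Retrain 6.
Eval: +70 to 70 (cap) — 30 left.
Probe takes 25 more to reach its cap of 40 — 5 left.
Distill has room for 30 more but only 5 remain, so it gets 5.
Total = 10×15 + 16×40 + 12×5 + 25×70 + 6×10 + 11×5 + 9×15 = 2850.

2850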